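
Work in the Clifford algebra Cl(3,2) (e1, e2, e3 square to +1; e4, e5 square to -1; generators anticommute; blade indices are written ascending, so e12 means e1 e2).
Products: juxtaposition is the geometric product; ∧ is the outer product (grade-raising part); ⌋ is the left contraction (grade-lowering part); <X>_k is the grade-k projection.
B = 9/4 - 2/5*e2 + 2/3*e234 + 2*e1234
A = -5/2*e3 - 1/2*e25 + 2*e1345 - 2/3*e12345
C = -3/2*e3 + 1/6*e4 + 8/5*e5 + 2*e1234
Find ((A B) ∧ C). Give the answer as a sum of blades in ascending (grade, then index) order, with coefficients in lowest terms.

step 1: -45/8*e3 + 17/15*e5 + 4/9*e15 - e23 + 5/3*e24 + 23/8*e25 - 5*e124 - 4/3*e125 + 1/3*e345 + 157/30*e1345 - 7/10*e12345
step 2: -15/16*e34 - 73/10*e35 - 17/90*e45 + 2/3*e135 - 2/27*e145 + 7/3*e234 + 217/80*e235 + 35/16*e245 - 15/2*e1234 - 2*e1235 - 70/9*e1245 + 34/15*e12345
Answer: -15/16*e34 - 73/10*e35 - 17/90*e45 + 2/3*e135 - 2/27*e145 + 7/3*e234 + 217/80*e235 + 35/16*e245 - 15/2*e1234 - 2*e1235 - 70/9*e1245 + 34/15*e12345


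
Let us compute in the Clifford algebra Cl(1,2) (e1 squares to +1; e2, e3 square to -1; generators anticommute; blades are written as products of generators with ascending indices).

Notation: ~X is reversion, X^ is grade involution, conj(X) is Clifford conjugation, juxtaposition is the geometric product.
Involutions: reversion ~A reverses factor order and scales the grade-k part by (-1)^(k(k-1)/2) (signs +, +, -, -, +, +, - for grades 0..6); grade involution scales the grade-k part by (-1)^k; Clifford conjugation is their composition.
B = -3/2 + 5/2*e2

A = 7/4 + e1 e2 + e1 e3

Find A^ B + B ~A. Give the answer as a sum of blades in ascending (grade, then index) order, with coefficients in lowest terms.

first term: -21/8 - 5/2*e1 + 35/8*e2 - 3/2*e1 e2 - 3/2*e1 e3 - 5/2*e1 e2 e3
second term: -21/8 - 5/2*e1 + 35/8*e2 + 3/2*e1 e2 + 3/2*e1 e3 + 5/2*e1 e2 e3
Answer: -21/4 - 5*e1 + 35/4*e2


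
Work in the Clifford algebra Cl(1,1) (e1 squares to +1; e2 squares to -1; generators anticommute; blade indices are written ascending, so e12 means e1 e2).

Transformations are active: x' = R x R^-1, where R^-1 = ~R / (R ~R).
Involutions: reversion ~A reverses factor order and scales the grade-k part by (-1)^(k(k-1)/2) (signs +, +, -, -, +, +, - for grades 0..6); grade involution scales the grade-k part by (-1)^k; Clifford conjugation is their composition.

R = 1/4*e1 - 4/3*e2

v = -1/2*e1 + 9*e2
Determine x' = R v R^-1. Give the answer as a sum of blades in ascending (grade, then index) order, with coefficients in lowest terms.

~R = 1/4*e1 - 4/3*e2, and R ~R = -247/144, so R^-1 = ~R / (-247/144).
R v = 95/8 + 19/12*e12
Answer: -77/26*e1 + 123/13*e2


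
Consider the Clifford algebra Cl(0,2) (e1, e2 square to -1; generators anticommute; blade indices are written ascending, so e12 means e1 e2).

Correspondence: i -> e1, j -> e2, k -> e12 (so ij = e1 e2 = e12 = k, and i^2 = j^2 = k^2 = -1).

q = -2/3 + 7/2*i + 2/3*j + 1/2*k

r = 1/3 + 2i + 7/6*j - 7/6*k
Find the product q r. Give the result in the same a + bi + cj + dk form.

In blades: q = -2/3 + 7/2*e1 + 2/3*e2 + 1/2*e12, r = 1/3 + 2*e1 + 7/6*e2 - 7/6*e12.
Distribute q over r term by term (generator squares from the signature, products reordered to ascending indices): (-2/3)*r = -2/9 - 4/3*e1 - 7/9*e2 + 7/9*e12; (7/2*e1)*r = -7 + 7/6*e1 + 49/12*e2 + 49/12*e12; (2/3*e2)*r = -7/9 - 7/9*e1 + 2/9*e2 - 4/3*e12; (1/2*e12)*r = 7/12 - 7/12*e1 + e2 + 1/6*e12.
Sum: -89/12 - 55/36*e1 + 163/36*e2 + 133/36*e12; translating back through the correspondence:
Answer: -89/12 - 55/36*i + 163/36*j + 133/36*k


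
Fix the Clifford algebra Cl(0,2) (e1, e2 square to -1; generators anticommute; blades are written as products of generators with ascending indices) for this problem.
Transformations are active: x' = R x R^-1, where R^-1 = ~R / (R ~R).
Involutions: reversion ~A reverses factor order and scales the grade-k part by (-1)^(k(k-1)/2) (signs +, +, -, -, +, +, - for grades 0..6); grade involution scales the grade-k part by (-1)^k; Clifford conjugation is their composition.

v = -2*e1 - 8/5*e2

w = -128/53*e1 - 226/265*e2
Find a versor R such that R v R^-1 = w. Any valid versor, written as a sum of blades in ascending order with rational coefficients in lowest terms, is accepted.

The midline construction: v and w both square to -164/25, so reflecting in their sum -234/53*e1 - 130/53*e2 exchanges them.
Answer: -234/53*e1 - 130/53*e2


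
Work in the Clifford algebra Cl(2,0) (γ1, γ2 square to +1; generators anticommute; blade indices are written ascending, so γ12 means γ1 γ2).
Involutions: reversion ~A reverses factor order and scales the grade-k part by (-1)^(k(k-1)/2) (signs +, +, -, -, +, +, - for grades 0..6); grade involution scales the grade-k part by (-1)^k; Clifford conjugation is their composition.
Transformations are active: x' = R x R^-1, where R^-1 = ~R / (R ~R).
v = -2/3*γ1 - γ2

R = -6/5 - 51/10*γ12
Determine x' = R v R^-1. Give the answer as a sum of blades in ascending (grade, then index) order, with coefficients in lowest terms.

~R = -6/5 + 51/10*γ12, and R ~R = 549/20, so R^-1 = ~R / (549/20).
R v = 59/10*γ1 - 11/5*γ2
Answer: 46/305*γ1 + 1091/915*γ2


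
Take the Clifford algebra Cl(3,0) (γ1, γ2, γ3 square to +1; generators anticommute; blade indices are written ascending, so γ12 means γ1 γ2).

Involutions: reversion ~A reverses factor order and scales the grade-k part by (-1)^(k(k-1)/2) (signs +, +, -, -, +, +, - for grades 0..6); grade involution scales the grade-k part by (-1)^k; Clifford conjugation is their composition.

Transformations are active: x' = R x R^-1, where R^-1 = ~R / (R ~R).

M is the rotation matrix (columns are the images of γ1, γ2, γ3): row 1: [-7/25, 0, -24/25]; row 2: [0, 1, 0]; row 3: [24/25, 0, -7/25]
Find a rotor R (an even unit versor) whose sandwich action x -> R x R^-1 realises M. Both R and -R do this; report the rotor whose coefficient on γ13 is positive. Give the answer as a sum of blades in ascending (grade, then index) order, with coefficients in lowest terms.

Method: write R = a + b12*γ12 + b13*γ13 + b23*γ23 with a^2 + b12^2 + b13^2 + b23^2 = 1 (so R^-1 = ~R). Expanding the columns R e_j ~R gives tr M = 4a^2 - 1 and, from the antisymmetric part, M21 - M12 = -4a*b12, M13 - M31 = 4a*b13, M32 - M23 = -4a*b23.
Here tr M = 11/25, so a^2 = (1 + tr M)/4 = 9/25 and a = ±3/5. Taking a = 3/5: M21 - M12 = 0, M13 - M31 = -48/25, M32 - M23 = 0, giving b12 = 0, b13 = -4/5, b23 = 0, i.e. R = 3/5 - 4/5*γ13.
Its γ13 coefficient is negative, so report the other preimage -R.
Answer: -3/5 + 4/5*γ13. Uniqueness: Spin(3) -> SO(3) maps R and -R to the same rotation of trace 11/25; fixing the sign of the γ13 coefficient removes the ambiguity.


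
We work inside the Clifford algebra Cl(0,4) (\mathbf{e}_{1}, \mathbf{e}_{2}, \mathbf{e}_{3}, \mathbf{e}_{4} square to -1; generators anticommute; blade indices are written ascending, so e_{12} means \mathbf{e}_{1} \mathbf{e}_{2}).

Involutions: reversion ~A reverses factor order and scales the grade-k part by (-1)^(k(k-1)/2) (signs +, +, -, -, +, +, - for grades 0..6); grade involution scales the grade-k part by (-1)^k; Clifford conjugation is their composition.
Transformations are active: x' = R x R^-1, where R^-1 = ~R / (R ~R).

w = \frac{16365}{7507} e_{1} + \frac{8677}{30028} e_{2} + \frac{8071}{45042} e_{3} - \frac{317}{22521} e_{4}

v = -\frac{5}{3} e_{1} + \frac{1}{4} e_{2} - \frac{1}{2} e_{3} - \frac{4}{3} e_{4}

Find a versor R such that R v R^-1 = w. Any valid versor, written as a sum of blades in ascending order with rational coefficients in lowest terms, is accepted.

Here q(v) = q(w) = -\frac{701}{144}; the classical choice R = v + w = \frac{11560}{22521} e_{1} + \frac{4046}{7507} e_{2} - \frac{7225}{22521} e_{3} - \frac{10115}{7507} e_{4} then realises v -> w under the sandwich.
Answer: \frac{11560}{22521} e_{1} + \frac{4046}{7507} e_{2} - \frac{7225}{22521} e_{3} - \frac{10115}{7507} e_{4}


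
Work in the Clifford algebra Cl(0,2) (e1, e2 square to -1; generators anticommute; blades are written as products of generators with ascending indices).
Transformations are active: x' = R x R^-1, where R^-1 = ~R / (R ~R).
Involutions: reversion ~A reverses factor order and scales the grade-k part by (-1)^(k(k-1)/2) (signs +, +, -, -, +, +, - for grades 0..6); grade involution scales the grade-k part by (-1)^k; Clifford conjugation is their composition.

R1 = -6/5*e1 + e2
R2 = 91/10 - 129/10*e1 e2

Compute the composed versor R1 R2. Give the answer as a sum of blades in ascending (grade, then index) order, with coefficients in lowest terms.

Distribute over the terms of R1 (each basis-blade product reordered to ascending indices, repeated generators contracted through their squares):
(-6/5*e1) R2 = -273/25*e1 - 387/25*e2
(e2) R2 = -129/10*e1 + 91/10*e2
Summing the partial products and collecting blades:
Answer: -1191/50*e1 - 319/50*e2


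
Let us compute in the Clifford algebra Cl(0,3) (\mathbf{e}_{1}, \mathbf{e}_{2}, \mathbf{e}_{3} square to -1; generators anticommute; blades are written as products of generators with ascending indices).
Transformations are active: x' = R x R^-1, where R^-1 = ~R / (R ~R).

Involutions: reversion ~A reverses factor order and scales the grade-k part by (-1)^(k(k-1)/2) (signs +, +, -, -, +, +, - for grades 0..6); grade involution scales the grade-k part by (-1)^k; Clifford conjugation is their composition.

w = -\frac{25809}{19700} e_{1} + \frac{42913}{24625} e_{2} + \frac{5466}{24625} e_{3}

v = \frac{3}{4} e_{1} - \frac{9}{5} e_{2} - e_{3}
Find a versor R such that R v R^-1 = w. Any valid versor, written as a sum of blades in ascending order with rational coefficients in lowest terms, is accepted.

R = v + w = -\frac{5517}{9850} e_{1} - \frac{1412}{24625} e_{2} - \frac{19159}{24625} e_{3} works: the equal norms (-\frac{1921}{400}) guarantee its sandwich swaps v into w.
Answer: -\frac{5517}{9850} e_{1} - \frac{1412}{24625} e_{2} - \frac{19159}{24625} e_{3}


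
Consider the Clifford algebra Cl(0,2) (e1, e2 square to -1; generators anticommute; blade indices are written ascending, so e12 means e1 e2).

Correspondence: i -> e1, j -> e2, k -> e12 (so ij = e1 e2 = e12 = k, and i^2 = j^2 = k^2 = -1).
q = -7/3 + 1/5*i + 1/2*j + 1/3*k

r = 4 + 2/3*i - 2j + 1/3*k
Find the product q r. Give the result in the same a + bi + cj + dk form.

In blades: q = -7/3 + 1/5*e1 + 1/2*e2 + 1/3*e12, r = 4 + 2/3*e1 - 2*e2 + 1/3*e12.
Distribute q over r term by term (generator squares from the signature, products reordered to ascending indices): (-7/3)*r = -28/3 - 14/9*e1 + 14/3*e2 - 7/9*e12; (1/5*e1)*r = -2/15 + 4/5*e1 - 1/15*e2 - 2/5*e12; (1/2*e2)*r = 1 + 1/6*e1 + 2*e2 - 1/3*e12; (1/3*e12)*r = -1/9 + 2/3*e1 + 2/9*e2 + 4/3*e12.
Sum: -386/45 + 7/90*e1 + 307/45*e2 - 8/45*e12; translating back through the correspondence:
Answer: -386/45 + 7/90*i + 307/45*j - 8/45*k


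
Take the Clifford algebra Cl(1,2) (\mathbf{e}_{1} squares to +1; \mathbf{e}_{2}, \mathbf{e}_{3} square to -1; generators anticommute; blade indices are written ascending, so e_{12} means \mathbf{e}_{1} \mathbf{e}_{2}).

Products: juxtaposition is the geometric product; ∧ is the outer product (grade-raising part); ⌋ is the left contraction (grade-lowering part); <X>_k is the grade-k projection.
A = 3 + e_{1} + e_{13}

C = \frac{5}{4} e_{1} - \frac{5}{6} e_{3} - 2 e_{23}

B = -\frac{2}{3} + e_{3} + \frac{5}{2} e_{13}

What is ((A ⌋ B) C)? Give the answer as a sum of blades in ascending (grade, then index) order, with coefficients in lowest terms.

step 1: \frac{1}{2} + \frac{11}{2} e_{3} + \frac{15}{2} e_{13}
step 2: \frac{55}{12} + \frac{55}{8} e_{1} - 11 e_{2} - \frac{235}{24} e_{3} - 15 e_{12} - \frac{55}{8} e_{13} - e_{23}
Answer: \frac{55}{12} + \frac{55}{8} e_{1} - 11 e_{2} - \frac{235}{24} e_{3} - 15 e_{12} - \frac{55}{8} e_{13} - e_{23}


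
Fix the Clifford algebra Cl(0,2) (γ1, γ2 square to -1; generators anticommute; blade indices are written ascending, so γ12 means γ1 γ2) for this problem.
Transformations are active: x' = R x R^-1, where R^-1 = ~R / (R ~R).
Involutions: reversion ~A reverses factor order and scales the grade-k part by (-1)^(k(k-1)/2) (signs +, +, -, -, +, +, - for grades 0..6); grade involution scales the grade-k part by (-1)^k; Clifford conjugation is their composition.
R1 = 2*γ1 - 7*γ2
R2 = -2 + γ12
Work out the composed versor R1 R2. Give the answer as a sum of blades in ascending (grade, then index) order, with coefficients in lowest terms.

Distribute over the terms of R1 (each basis-blade product reordered to ascending indices, repeated generators contracted through their squares):
(2*γ1) R2 = -4*γ1 - 2*γ2
(-7*γ2) R2 = -7*γ1 + 14*γ2
Summing the partial products and collecting blades:
Answer: -11*γ1 + 12*γ2


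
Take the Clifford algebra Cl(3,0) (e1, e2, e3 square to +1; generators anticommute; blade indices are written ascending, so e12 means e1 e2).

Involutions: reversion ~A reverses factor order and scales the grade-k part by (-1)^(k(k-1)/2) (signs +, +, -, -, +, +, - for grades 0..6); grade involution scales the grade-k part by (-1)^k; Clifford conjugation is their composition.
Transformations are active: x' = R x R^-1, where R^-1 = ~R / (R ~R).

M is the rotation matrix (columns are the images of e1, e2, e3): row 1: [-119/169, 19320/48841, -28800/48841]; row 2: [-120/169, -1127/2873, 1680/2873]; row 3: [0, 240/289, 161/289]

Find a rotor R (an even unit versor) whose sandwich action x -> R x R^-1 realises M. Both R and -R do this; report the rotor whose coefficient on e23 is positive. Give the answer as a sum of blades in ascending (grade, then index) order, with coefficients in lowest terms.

Method: write R = a + b12*e12 + b13*e13 + b23*e23 with a^2 + b12^2 + b13^2 + b23^2 = 1 (so R^-1 = ~R). Expanding the columns R e_j ~R gives tr M = 4a^2 - 1 and, from the antisymmetric part, M21 - M12 = -4a*b12, M13 - M31 = 4a*b13, M32 - M23 = -4a*b23.
Here tr M = -26341/48841, so a^2 = (1 + tr M)/4 = 5625/48841 and a = ±75/221. Taking a = 75/221: M21 - M12 = -54000/48841, M13 - M31 = -28800/48841, M32 - M23 = 12000/48841, giving b12 = 180/221, b13 = -96/221, b23 = -40/221, i.e. R = 75/221 + 180/221*e12 - 96/221*e13 - 40/221*e23.
Its e23 coefficient is negative, so report the other preimage -R.
Answer: -75/221 - 180/221*e12 + 96/221*e13 + 40/221*e23. Key observation: the double cover Spin(3) -> SO(3) sends R and -R to the same matrix (trace -26341/48841 here), so the stated sign of the e23 coefficient is what selects one sheet.


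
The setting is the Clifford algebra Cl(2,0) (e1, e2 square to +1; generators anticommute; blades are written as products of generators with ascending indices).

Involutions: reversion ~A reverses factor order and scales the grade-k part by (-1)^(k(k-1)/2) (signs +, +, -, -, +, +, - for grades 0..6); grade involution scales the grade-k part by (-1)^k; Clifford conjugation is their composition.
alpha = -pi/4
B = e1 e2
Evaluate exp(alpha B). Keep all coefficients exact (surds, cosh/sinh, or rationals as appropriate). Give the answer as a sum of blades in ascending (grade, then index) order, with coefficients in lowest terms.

B^2 = (1)^2*(e1 e2)^2 = 1*(-1) = -1 (a basis 2-blade squares to minus the product of its generators' squares).
B^2 = -1 — since the square is negative, the closed form is circular: l = 1, alpha*l = -pi/4, so exp(alpha B) = cos(-pi/4) + (sin(-pi/4)/1)*B = sqrt(2)/2 + (-sqrt(2)/2)*B.
Answer: sqrt(2)/2 - sqrt(2)/2*e1 e2


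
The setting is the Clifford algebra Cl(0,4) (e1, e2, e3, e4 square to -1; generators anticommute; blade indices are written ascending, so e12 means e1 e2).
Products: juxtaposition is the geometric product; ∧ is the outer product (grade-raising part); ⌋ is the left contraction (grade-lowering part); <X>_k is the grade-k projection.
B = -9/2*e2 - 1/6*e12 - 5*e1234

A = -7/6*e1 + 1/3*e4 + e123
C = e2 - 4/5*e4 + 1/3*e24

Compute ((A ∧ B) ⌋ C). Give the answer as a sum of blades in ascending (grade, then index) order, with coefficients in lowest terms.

step 1: 21/4*e12 + 3/2*e24 - 1/18*e124
step 2: -1/2
Answer: -1/2


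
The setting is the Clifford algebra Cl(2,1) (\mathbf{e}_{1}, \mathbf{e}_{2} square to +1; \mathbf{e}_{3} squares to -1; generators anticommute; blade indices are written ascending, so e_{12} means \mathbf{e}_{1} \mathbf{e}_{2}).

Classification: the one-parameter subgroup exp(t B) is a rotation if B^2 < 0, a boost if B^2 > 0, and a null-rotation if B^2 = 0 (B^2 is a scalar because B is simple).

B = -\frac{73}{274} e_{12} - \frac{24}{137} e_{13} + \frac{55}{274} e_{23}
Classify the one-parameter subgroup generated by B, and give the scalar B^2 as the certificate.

B^2 term by term: the squares give (-\frac{73}{274})^2*(e_{12})^2 + (-\frac{24}{137})^2*(e_{13})^2 + (\frac{55}{274})^2*(e_{23})^2 = \frac{5329}{75076}*(-1) + \frac{576}{18769}*(+1) + \frac{3025}{75076}*(+1) = 0 (each basis 2-blade squares to minus the product of its generators' squares); cross terms between blades sharing an index anticommute and cancel. So B^2 = 0.
Answer: null-rotation, certificate B^2 = 0. One invariant decides it: the square 0 survives every conjugation, and its sign is exactly the classification.


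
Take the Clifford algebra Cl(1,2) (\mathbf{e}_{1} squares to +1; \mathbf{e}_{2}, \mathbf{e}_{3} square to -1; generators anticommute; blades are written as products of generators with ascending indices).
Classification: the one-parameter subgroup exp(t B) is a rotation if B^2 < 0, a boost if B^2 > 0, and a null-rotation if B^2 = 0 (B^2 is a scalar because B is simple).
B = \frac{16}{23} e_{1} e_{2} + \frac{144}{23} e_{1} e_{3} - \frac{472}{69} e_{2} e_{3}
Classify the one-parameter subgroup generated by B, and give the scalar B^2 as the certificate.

B^2 term by term: the squares give (\frac{16}{23})^2*(e_{1} e_{2})^2 + (\frac{144}{23})^2*(e_{1} e_{3})^2 + (-\frac{472}{69})^2*(e_{2} e_{3})^2 = \frac{256}{529}*(+1) + \frac{20736}{529}*(+1) + \frac{222784}{4761}*(-1) = -\frac{64}{9} (each basis 2-blade squares to minus the product of its generators' squares); cross terms between blades sharing an index anticommute and cancel. So B^2 = -\frac{64}{9}.
Answer: rotation, certificate B^2 = -\frac{64}{9}. Key observation: B^2 = -\frac{64}{9} is a conjugation invariant, so its sign decides the class regardless of the surface form of B.


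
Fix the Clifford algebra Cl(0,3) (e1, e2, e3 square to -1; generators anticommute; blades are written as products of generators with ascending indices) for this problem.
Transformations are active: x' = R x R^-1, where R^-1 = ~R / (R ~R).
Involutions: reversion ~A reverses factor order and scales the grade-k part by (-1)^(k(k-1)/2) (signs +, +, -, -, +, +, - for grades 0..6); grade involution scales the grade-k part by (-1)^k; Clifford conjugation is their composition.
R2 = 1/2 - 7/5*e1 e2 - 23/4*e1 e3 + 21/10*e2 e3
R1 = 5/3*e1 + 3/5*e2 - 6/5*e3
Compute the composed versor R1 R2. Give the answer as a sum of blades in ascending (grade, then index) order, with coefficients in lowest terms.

Distribute over the terms of R1 (each basis-blade product reordered to ascending indices, repeated generators contracted through their squares):
(5/3*e1) R2 = 5/6*e1 + 7/3*e2 + 115/12*e3 + 7/2*e1 e2 e3
(3/5*e2) R2 = -21/25*e1 + 3/10*e2 - 63/50*e3 + 69/20*e1 e2 e3
(-6/5*e3) R2 = 69/10*e1 - 63/25*e2 - 3/5*e3 + 42/25*e1 e2 e3
Summing the partial products and collecting blades:
Answer: 517/75*e1 + 17/150*e2 + 2317/300*e3 + 863/100*e1 e2 e3


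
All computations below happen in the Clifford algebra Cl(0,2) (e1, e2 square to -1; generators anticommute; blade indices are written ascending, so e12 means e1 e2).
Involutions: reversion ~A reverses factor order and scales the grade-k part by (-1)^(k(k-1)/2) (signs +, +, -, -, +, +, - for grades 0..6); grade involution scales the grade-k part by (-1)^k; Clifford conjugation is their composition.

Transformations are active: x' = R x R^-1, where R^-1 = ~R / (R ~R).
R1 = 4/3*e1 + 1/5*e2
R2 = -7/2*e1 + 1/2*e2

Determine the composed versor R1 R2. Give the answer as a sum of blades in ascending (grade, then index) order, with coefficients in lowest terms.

Distribute over the terms of R1 (each basis-blade product reordered to ascending indices, repeated generators contracted through their squares):
(4/3*e1) R2 = 14/3 + 2/3*e12
(1/5*e2) R2 = -1/10 + 7/10*e12
Summing the partial products and collecting blades:
Answer: 137/30 + 41/30*e12


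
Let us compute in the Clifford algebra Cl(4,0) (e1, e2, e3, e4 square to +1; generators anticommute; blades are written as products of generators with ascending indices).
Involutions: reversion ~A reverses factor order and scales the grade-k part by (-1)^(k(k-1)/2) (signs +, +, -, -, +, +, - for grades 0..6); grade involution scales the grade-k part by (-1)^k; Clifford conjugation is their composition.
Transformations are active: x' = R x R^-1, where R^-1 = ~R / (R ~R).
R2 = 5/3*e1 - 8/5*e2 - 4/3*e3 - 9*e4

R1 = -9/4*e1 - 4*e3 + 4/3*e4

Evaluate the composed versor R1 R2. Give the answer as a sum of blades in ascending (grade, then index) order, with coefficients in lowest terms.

Distribute over the terms of R1 (each basis-blade product reordered to ascending indices, repeated generators contracted through their squares):
(-9/4*e1) R2 = -15/4 + 18/5*e1 e2 + 3*e1 e3 + 81/4*e1 e4
(-4*e3) R2 = 16/3 + 20/3*e1 e3 - 32/5*e2 e3 + 36*e3 e4
(4/3*e4) R2 = -12 - 20/9*e1 e4 + 32/15*e2 e4 + 16/9*e3 e4
Summing the partial products and collecting blades:
Answer: -125/12 + 18/5*e1 e2 + 29/3*e1 e3 + 649/36*e1 e4 - 32/5*e2 e3 + 32/15*e2 e4 + 340/9*e3 e4


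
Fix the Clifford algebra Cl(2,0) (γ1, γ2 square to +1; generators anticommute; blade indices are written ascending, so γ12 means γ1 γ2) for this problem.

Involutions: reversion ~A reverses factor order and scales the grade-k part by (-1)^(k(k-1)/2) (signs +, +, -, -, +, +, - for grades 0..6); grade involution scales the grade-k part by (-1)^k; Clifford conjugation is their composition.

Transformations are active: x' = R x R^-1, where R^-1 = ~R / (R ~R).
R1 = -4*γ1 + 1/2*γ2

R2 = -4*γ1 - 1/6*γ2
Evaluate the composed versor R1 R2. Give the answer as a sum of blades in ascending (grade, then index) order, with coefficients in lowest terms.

Distribute over the terms of R1 (each basis-blade product reordered to ascending indices, repeated generators contracted through their squares):
(-4*γ1) R2 = 16 + 2/3*γ12
(1/2*γ2) R2 = -1/12 + 2*γ12
Summing the partial products and collecting blades:
Answer: 191/12 + 8/3*γ12


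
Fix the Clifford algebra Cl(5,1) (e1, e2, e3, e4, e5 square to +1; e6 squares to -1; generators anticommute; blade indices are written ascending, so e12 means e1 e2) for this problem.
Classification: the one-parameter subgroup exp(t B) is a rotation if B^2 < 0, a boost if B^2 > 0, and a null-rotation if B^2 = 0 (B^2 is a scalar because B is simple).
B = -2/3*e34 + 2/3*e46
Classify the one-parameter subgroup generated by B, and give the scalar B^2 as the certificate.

B^2 term by term: the squares give (-2/3)^2*(e34)^2 + (2/3)^2*(e46)^2 = 4/9*(-1) + 4/9*(+1) = 0 (each basis 2-blade squares to minus the product of its generators' squares); cross terms between blades sharing an index anticommute and cancel. So B^2 = 0.
Answer: null-rotation, certificate B^2 = 0. The scalar 0 is the complete invariant here: its sign names the subgroup type.


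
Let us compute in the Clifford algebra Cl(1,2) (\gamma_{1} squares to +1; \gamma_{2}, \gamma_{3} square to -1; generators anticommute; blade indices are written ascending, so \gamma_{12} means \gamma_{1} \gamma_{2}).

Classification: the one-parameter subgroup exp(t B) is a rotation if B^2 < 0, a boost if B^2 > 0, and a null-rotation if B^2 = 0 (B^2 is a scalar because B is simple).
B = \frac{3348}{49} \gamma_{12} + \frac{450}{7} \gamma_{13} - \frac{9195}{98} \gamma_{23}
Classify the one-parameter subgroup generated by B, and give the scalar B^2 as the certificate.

B^2 term by term: the squares give (\frac{3348}{49})^2*(\gamma_{12})^2 + (\frac{450}{7})^2*(\gamma_{13})^2 + (-\frac{9195}{98})^2*(\gamma_{23})^2 = \frac{11209104}{2401}*(+1) + \frac{202500}{49}*(+1) + \frac{84548025}{9604}*(-1) = -\frac{9}{4} (each basis 2-blade squares to minus the product of its generators' squares); cross terms between blades sharing an index anticommute and cancel. So B^2 = -\frac{9}{4}.
Answer: rotation, certificate B^2 = -\frac{9}{4}. One invariant decides it: the square -\frac{9}{4} survives every conjugation, and its sign is exactly the classification.


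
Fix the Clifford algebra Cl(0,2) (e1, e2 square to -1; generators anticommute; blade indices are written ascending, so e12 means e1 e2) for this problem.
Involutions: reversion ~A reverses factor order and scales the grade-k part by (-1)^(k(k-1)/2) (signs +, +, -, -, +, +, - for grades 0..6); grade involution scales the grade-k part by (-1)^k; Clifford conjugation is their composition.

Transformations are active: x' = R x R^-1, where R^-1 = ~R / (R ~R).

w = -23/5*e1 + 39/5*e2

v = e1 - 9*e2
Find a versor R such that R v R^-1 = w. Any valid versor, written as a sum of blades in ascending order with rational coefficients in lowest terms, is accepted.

Take R = v + w = -18/5*e1 - 6/5*e2. Because q(v) = q(w) = -82, conjugation by R sends v exactly to w.
Answer: -18/5*e1 - 6/5*e2


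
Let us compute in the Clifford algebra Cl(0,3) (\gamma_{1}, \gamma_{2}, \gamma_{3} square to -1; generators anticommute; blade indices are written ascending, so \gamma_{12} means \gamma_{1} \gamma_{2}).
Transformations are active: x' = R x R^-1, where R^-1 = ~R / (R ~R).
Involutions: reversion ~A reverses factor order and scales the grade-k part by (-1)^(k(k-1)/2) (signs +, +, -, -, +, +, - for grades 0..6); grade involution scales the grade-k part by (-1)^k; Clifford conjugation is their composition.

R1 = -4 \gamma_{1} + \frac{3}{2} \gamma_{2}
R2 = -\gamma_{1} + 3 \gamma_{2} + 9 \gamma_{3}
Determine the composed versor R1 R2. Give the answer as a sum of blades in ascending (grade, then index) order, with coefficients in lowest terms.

Distribute over the terms of R1 (each basis-blade product reordered to ascending indices, repeated generators contracted through their squares):
(-4 \gamma_{1}) R2 = -4 - 12 \gamma_{12} - 36 \gamma_{13}
(\frac{3}{2} \gamma_{2}) R2 = -\frac{9}{2} + \frac{3}{2} \gamma_{12} + \frac{27}{2} \gamma_{23}
Summing the partial products and collecting blades:
Answer: -\frac{17}{2} - \frac{21}{2} \gamma_{12} - 36 \gamma_{13} + \frac{27}{2} \gamma_{23}


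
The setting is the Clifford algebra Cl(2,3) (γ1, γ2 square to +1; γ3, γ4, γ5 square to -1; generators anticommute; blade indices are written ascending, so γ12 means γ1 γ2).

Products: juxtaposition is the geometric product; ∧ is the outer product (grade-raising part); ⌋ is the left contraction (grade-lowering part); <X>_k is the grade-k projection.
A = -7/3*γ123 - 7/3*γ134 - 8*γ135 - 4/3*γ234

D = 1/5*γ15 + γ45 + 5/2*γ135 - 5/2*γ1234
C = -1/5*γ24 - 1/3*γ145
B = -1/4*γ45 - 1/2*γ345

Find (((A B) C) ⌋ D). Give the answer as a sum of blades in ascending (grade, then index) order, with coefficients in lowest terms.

step 1: 4*γ14 - 7/6*γ15 - 2/3*γ25 + 2*γ134 - 7/12*γ135 - 1/3*γ235 - 7/6*γ1245 + 7/12*γ12345
step 2: 7/18*γ2 - 7/18*γ4 - 4/3*γ5 - 4/5*γ12 + 7/30*γ15 + 7/36*γ23 + 7/36*γ34 + 2/3*γ35 + 2/15*γ45 + 2/5*γ123 + 2/9*γ124 + 7/60*γ135 - 1/15*γ345 - 1/9*γ1234 + 7/30*γ1245 - 7/60*γ12345
step 3: -181/1800 - 29/15*γ1 - 1/36*γ3 - 7/3*γ4 + 7/18*γ5 + 35/72*γ12 + 10/3*γ13 - 35/72*γ14 - 2*γ34 + 35/36*γ123 + 35/36*γ134
Answer: -181/1800 - 29/15*γ1 - 1/36*γ3 - 7/3*γ4 + 7/18*γ5 + 35/72*γ12 + 10/3*γ13 - 35/72*γ14 - 2*γ34 + 35/36*γ123 + 35/36*γ134


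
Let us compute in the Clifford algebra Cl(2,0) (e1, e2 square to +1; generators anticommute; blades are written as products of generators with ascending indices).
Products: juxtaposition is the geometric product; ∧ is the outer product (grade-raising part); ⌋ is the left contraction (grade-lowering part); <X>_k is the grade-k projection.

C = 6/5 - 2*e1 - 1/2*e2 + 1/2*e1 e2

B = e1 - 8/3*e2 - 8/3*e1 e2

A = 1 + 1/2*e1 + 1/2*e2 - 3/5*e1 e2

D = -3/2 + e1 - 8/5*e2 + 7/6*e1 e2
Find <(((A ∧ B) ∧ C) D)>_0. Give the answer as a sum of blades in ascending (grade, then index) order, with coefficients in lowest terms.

step 1: e1 - 8/3*e2 - 9/2*e1 e2
step 2: 6/5*e1 - 16/5*e2 - 337/30*e1 e2
step 3: 17483/900 + 1493/75*e1 + 523/30*e2 + 1813/100*e1 e2
step 4: 17483/900
Answer: 17483/900


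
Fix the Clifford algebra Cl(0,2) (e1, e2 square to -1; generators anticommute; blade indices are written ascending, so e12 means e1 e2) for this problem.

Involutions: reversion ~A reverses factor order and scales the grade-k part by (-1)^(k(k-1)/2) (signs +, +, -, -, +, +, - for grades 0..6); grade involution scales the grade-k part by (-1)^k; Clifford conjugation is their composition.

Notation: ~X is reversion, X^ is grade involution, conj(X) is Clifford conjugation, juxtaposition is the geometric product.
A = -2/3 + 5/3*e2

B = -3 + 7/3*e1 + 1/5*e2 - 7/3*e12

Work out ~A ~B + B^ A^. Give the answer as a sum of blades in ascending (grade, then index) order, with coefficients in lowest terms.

first term: 5/3 + 7/3*e1 - 77/15*e2 - 49/9*e12
second term: 5/3 - 7/3*e1 + 77/15*e2 + 49/9*e12
Answer: 10/3


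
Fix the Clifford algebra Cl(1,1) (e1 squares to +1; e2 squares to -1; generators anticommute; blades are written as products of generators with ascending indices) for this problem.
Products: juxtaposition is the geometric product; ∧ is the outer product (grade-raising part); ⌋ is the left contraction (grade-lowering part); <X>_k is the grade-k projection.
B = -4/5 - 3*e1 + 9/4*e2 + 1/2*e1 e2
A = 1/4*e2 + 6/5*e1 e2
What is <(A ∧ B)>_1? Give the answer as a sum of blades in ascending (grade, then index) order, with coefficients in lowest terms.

step 1: -1/5*e2 - 21/100*e1 e2
step 2: -1/5*e2
Answer: -1/5*e2


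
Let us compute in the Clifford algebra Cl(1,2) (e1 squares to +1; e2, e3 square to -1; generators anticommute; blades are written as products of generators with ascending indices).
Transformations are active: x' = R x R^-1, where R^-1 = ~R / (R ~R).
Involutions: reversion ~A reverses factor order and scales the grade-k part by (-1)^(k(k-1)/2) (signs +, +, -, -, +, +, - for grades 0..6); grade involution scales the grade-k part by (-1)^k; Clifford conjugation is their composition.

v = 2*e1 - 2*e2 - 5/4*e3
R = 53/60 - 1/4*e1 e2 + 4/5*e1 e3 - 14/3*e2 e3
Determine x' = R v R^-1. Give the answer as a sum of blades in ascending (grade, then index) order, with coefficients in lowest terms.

~R = 53/60 + 1/4*e1 e2 - 4/5*e1 e3 + 14/3*e2 e3, and R ~R = 1967/90, so R^-1 = ~R / (1967/90).
R v = 34/15*e1 - 71/10*e2 + 1591/240*e3 - 1781/240*e1 e2 e3
Answer: 26599/19670*e1 + 3473/3934*e2 + 63577/39340*e3


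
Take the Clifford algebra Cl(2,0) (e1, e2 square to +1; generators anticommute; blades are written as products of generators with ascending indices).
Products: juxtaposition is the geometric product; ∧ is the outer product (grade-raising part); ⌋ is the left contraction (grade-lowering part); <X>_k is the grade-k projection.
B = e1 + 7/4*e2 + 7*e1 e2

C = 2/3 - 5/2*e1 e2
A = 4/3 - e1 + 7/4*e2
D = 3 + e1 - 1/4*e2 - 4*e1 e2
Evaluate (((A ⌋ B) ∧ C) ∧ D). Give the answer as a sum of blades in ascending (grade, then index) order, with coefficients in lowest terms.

step 1: 33/16 - 131/12*e1 - 14/3*e2 + 28/3*e1 e2
step 2: 11/8 - 131/18*e1 - 28/9*e2 + 307/288*e1 e2
step 3: 33/8 - 491/24*e1 - 929/96*e2 + 757/288*e1 e2
Answer: 33/8 - 491/24*e1 - 929/96*e2 + 757/288*e1 e2


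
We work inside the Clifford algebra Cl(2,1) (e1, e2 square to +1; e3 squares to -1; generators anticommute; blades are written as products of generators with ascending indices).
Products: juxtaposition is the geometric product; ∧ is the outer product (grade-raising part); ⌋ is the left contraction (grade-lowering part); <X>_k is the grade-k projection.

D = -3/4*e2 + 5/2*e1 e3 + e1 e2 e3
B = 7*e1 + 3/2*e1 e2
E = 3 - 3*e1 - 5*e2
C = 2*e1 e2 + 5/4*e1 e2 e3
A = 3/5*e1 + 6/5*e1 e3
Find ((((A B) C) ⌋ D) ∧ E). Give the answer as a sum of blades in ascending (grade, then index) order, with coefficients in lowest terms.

step 1: 21/5 + 9/10*e2 - 42/5*e3 + 9/5*e2 e3
step 2: 9/20*e1 + 189/10*e1 e2 - 189/40*e1 e3 - 231/20*e1 e2 e3
step 3: -1869/80 + 189/40*e2 - 711/40*e3 + 9/20*e2 e3
step 4: -5607/80 + 5607/80*e1 + 10479/80*e2 - 2133/40*e3 + 567/40*e1 e2 - 2133/40*e1 e3 - 3501/40*e2 e3 - 27/20*e1 e2 e3
Answer: -5607/80 + 5607/80*e1 + 10479/80*e2 - 2133/40*e3 + 567/40*e1 e2 - 2133/40*e1 e3 - 3501/40*e2 e3 - 27/20*e1 e2 e3


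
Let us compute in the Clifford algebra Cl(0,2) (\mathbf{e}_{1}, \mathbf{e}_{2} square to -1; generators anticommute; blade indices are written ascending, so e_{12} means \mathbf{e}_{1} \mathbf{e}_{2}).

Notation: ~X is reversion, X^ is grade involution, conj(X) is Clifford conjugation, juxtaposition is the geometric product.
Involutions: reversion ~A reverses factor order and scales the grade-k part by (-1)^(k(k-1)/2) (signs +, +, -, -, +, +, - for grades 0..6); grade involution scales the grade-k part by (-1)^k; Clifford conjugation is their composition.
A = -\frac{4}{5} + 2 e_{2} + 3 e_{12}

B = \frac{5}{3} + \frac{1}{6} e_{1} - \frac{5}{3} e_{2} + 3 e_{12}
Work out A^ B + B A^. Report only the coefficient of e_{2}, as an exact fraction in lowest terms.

first term: -\frac{41}{3} - \frac{17}{15} e_{1} - \frac{3}{2} e_{2} + \frac{44}{15} e_{12}
second term: -\frac{41}{3} + \frac{13}{15} e_{1} - \frac{5}{2} e_{2} + \frac{34}{15} e_{12}
Answer: -4


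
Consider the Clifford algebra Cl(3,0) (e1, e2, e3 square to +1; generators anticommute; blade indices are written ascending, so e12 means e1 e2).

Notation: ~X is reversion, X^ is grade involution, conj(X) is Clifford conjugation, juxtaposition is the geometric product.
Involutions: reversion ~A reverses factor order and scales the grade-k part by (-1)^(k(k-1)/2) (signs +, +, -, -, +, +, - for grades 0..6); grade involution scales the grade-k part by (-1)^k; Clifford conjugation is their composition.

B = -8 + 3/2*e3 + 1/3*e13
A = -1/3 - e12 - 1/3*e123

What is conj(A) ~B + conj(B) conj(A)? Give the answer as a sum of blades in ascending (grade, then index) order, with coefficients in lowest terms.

first term: 8/3 + 1/9*e2 - 1/2*e3 - 17/2*e12 + 1/9*e13 + 1/3*e23 + 25/6*e123
second term: 8/3 + 1/9*e2 + 1/2*e3 - 15/2*e12 + 1/9*e13 - 1/3*e23 + 7/6*e123
Answer: 16/3 + 2/9*e2 - 16*e12 + 2/9*e13 + 16/3*e123


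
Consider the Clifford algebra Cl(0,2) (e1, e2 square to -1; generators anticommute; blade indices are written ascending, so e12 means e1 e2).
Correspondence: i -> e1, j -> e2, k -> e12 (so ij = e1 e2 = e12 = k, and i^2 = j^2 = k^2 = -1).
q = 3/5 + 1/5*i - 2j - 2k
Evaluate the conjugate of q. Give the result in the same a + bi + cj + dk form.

In blades: q = 3/5 + 1/5*e1 - 2*e2 - 2*e12.
Conjugation here is Clifford conjugation: the scalar is fixed and the grade-1 and grade-2 blades all flip sign, giving 3/5 - 1/5*e1 + 2*e2 + 2*e12; translating back:
Answer: 3/5 - 1/5*i + 2j + 2k


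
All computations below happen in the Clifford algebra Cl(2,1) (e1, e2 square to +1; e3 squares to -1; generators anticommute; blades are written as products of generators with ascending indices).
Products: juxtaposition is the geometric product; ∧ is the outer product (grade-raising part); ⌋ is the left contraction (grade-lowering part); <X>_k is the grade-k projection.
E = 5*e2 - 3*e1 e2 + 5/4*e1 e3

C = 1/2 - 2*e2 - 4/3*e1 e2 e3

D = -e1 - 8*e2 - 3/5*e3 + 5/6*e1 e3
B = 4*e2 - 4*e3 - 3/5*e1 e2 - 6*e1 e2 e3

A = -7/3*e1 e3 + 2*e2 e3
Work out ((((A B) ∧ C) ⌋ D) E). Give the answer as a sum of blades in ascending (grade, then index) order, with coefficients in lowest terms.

step 1: -64/3*e1 - 6*e2 - 8*e3 + 6/5*e1 e3 + 7/5*e2 e3 + 28/3*e1 e2 e3
step 2: -32/3*e1 - 3*e2 - 4*e3 + 128/3*e1 e2 + 3/5*e1 e3 - 153/10*e2 e3 + 106/15*e1 e2 e3
step 3: 983/30 - 10/3*e1 - 80/9*e3
step 4: -100/9*e1 + 1043/6*e2 - 25/6*e3 - 3449/30*e1 e2 + 983/24*e1 e3 + 400/9*e2 e3 + 80/3*e1 e2 e3
Answer: -100/9*e1 + 1043/6*e2 - 25/6*e3 - 3449/30*e1 e2 + 983/24*e1 e3 + 400/9*e2 e3 + 80/3*e1 e2 e3


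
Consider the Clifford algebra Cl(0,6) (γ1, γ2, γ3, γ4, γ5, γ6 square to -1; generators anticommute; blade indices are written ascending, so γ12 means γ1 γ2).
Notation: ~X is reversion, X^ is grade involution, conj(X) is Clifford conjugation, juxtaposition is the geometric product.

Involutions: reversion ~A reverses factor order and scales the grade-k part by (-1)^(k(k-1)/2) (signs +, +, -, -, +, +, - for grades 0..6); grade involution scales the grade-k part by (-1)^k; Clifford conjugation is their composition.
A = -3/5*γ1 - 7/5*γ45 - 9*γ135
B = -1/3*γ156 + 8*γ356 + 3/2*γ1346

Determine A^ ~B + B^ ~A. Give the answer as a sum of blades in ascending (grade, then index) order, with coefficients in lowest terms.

first term: 72*γ16 + 3*γ36 - 1/5*γ56 + 7/15*γ146 - 121/10*γ346 + 27/2*γ456 - 69/10*γ1356
second term: -72*γ16 - 3*γ36 + 1/5*γ56 + 7/15*γ146 - 121/10*γ346 + 27/2*γ456 - 69/10*γ1356
Answer: 14/15*γ146 - 121/5*γ346 + 27*γ456 - 69/5*γ1356


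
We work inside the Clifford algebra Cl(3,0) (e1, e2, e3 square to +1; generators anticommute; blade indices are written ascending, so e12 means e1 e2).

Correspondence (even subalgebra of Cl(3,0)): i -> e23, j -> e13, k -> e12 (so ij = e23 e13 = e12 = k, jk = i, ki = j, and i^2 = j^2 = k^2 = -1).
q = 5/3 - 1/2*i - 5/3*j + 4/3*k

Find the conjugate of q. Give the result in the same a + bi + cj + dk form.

In blades: q = 5/3 + 4/3*e12 - 5/3*e13 - 1/2*e23.
Quaternion conjugation is reversion on the even subalgebra: the scalar is fixed and every grade-2 blade flips sign, giving 5/3 - 4/3*e12 + 5/3*e13 + 1/2*e23; translating back:
Answer: 5/3 + 1/2*i + 5/3*j - 4/3*k


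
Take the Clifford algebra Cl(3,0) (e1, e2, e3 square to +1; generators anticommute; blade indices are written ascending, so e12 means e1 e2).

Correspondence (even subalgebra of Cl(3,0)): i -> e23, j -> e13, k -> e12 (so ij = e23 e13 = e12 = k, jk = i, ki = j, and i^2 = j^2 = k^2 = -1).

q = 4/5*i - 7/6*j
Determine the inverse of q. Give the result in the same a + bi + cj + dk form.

In blades: q = -7/6*e13 + 4/5*e23.
With qbar = 7/6*e13 - 4/5*e23 (scalar fixed, mapped units negated), q qbar = 1801/900 (the sum of squared coefficients), so q^-1 = qbar / (1801/900) = 1050/1801*e13 - 720/1801*e23; translating back:
Answer: -720/1801*i + 1050/1801*j


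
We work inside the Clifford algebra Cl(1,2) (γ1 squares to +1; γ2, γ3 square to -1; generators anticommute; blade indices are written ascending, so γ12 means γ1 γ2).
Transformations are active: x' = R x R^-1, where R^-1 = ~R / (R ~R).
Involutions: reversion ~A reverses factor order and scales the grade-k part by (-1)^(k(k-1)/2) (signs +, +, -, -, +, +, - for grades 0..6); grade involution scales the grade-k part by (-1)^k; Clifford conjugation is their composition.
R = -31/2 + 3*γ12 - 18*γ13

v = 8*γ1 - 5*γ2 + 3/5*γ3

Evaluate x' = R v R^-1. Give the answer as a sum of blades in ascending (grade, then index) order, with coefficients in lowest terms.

~R = -31/2 - 3*γ12 + 18*γ13, and R ~R = -371/4, so R^-1 = ~R / (-371/4).
R v = -491/5*γ1 + 107/2*γ2 + 1347/10*γ3 - 441/5*γ123
Answer: -75724/1855*γ1 - 21059/1855*γ2 + 71817/1855*γ3


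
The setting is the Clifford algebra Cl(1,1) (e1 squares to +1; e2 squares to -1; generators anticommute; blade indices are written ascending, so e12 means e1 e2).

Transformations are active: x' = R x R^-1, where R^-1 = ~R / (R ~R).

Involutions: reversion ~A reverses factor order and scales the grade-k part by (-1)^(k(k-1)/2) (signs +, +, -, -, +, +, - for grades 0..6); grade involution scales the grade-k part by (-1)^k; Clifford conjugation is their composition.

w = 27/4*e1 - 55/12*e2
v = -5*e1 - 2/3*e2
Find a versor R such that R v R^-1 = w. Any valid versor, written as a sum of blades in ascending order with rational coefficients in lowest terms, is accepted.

Construction: equal norms (both 221/9) license R = v + w = 7/4*e1 - 21/4*e2 — nothing changes along that direction, while (v - w)/2 changes sign, so v maps onto w.
Answer: 7/4*e1 - 21/4*e2
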